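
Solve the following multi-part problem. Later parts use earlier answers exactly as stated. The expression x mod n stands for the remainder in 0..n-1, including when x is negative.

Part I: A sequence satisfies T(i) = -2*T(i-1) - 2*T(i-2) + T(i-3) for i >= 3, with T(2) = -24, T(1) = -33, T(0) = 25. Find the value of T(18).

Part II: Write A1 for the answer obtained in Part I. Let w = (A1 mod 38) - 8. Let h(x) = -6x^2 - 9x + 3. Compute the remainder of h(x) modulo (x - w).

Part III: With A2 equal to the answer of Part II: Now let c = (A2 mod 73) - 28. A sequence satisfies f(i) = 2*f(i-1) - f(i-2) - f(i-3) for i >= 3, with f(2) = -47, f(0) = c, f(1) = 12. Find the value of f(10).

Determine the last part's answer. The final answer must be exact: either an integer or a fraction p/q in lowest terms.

1156

Part I: T(3) = -2*(-24) - 2*(-33) + 1*(25) = 139; iterating: T(3)=139, T(4)=-263, T(5)=224, T(6)=217, T(7)=-1145, T(8)=2080, T(9)=-1653, T(10)=-1999, T(11)=9384, T(12)=-16423, T(13)=12079, T(14)=18072, T(15)=-76725, T(16)=129385, T(17)=-87248, T(18)=-160999; answer -160999
Part II: A1 = -160999; w = -1; remainder = value at the root: -6*(-1)^2 - 9*(-1)^1 + 3 = (-6) + (9) + (3) = 6; answer 6
Part III: A2 = 6; c = -22; f(3) = 2*(-47) - 1*(12) - 1*(-22) = -84; iterating: f(3)=-84, f(4)=-133, f(5)=-135, f(6)=-53, f(7)=162, f(8)=512, f(9)=915, f(10)=1156; answer 1156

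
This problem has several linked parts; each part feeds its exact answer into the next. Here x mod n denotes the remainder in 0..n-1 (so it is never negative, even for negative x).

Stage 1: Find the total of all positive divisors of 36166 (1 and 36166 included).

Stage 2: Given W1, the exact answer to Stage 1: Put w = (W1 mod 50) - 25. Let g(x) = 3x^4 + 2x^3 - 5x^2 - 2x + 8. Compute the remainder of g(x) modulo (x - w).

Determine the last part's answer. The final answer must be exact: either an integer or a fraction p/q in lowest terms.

258918

Stage 1: 36166 = 2 * 13^2 * 107; sigma = (1 + 2) * (1 + 13 + 169) * (1 + 107) = 3 * 183 * 108 = 59292; answer 59292
Stage 2: W1 = 59292; w = 17; remainder = value at the root: 3*(17)^4 + 2*(17)^3 - 5*(17)^2 - 2*(17)^1 + 8 = (250563) + (9826) + (-1445) + (-34) + (8) = 258918; answer 258918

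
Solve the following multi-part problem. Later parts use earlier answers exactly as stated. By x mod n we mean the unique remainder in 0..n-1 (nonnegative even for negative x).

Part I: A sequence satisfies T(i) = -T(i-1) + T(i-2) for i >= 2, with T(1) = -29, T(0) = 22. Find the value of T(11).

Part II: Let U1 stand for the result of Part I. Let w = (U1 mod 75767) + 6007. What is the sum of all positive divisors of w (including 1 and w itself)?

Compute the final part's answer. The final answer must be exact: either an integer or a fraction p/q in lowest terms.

77984

Part I: T(2) = -1*(-29) + 1*(22) = 51; iterating: T(2)=51, T(3)=-80, T(4)=131, T(5)=-211, T(6)=342, T(7)=-553, T(8)=895, T(9)=-1448, T(10)=2343, T(11)=-3791; answer -3791
Part II: U1 = -3791; w = 77983; 77983 is prime, so its only divisors are 1 and 77983; sigma = 1 + 77983 = 77984; answer 77984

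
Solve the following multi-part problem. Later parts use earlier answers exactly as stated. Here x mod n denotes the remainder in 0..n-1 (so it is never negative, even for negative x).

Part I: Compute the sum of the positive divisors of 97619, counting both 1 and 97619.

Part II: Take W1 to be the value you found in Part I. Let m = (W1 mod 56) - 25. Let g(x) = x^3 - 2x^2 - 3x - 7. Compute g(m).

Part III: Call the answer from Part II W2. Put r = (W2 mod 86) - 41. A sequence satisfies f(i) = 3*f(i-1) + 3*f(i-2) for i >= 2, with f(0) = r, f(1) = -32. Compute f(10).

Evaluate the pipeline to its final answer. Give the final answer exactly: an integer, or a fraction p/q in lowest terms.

Part I: 97619 = 31 * 47 * 67; sigma = (1 + 31) * (1 + 47) * (1 + 67) = 32 * 48 * 68 = 104448; answer 104448
Part II: W1 = 104448; m = -17; 1*(-17)^3 - 2*(-17)^2 - 3*(-17)^1 - 7 = (-4913) + (-578) + (51) + (-7) = -5447; answer -5447
Part III: W2 = -5447; r = 16; f(2) = 3*(-32) + 3*(16) = -48; iterating: f(2)=-48, f(3)=-240, f(4)=-864, f(5)=-3312, f(6)=-12528, f(7)=-47520, f(8)=-180144, f(9)=-682992, f(10)=-2589408; answer -2589408

-2589408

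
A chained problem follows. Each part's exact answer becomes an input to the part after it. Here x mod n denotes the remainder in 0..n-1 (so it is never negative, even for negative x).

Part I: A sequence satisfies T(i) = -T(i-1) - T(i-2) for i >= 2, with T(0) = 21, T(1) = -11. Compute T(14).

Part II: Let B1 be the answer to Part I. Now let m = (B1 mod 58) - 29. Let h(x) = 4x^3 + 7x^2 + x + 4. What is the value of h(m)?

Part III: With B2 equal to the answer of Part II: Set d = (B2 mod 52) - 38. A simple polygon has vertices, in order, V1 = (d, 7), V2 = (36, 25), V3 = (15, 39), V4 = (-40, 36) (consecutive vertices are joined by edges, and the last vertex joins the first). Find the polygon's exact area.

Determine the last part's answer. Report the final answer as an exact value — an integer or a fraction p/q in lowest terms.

Part I: T(2) = -1*(-11) - 1*(21) = -10; iterating: T(2)=-10, T(3)=21, T(4)=-11, T(5)=-10, T(6)=21, T(7)=-11, T(8)=-10, T(9)=21, T(10)=-11, T(11)=-10, T(12)=21, T(13)=-11, T(14)=-10; answer -10
Part II: B1 = -10; m = 19; 4*(19)^3 + 7*(19)^2 + 1*(19)^1 + 4 = (27436) + (2527) + (19) + (4) = 29986; answer 29986
Part III: B2 = 29986; d = -4; cross terms: (-4*25 - 36*7)=-352, (36*39 - 15*25)=1029, (15*36 - -40*39)=2100, (-40*7 - -4*36)=-136; twice the area = |2641| = 2641; area = 2641/2; answer 2641/2

2641/2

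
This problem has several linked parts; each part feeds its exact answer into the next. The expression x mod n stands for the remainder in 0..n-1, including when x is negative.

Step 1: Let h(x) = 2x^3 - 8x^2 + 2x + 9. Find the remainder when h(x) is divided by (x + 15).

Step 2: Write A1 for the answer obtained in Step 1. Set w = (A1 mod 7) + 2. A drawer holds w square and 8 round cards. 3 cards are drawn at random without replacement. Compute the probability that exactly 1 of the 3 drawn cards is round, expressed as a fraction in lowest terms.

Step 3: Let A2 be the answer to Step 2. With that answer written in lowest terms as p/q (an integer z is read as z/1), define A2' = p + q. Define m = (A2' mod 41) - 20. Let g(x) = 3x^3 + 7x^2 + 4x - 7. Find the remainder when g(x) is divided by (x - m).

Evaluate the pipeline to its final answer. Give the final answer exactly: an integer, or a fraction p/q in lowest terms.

23173

Step 1: remainder = value at the root: 2*(-15)^3 - 8*(-15)^2 + 2*(-15)^1 + 9 = (-6750) + (-1800) + (-30) + (9) = -8571; answer -8571
Step 2: A1 = -8571; w = 6; total draws C(14,3) = 364; favorable C(8,1)*C(6,2) = 120; P = 30/91; answer 30/91
Step 3: A2 = 30/91; threaded value p + q = 121; m = 19; remainder = value at the root: 3*(19)^3 + 7*(19)^2 + 4*(19)^1 - 7 = (20577) + (2527) + (76) + (-7) = 23173; answer 23173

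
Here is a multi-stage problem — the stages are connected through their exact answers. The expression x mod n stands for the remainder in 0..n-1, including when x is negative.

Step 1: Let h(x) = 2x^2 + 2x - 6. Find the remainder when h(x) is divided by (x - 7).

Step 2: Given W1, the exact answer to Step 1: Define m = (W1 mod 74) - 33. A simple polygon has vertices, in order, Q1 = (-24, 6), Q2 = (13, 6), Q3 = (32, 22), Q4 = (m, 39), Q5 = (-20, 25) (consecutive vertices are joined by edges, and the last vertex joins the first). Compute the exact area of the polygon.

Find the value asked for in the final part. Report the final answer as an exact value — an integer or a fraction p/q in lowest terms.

Step 1: remainder = value at the root: 2*(7)^2 + 2*(7)^1 - 6 = (98) + (14) + (-6) = 106; answer 106
Step 2: W1 = 106; m = -1; cross terms: (-24*6 - 13*6)=-222, (13*22 - 32*6)=94, (32*39 - -1*22)=1270, (-1*25 - -20*39)=755, (-20*6 - -24*25)=480; twice the area = |2377| = 2377; area = 2377/2; answer 2377/2

2377/2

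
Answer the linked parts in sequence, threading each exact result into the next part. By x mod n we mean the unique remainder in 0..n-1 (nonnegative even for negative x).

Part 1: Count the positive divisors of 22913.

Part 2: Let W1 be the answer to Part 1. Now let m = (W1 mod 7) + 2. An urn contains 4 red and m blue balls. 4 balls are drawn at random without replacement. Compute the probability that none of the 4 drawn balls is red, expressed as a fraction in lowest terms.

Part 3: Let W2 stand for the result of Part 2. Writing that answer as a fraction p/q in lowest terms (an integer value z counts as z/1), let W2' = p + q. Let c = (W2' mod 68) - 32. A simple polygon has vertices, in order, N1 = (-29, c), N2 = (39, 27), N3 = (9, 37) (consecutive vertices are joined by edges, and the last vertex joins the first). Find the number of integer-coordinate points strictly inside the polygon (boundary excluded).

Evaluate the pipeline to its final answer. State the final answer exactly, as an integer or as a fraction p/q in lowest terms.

Part 1: 22913 = 11 * 2083; number of divisors = (1+1) * (1+1) = 4; answer 4
Part 2: W1 = 4; m = 6; total draws C(10,4) = 210; favorable C(6,4) = 15; P = 1/14; answer 1/14
Part 3: W2 = 1/14; threaded value p + q = 15; c = -17; cross terms: (-29*27 - 39*-17)=-120, (39*37 - 9*27)=1200, (9*-17 - -29*37)=920; twice the area = |2000| = 2000; area = 1000; boundary points = 4 + 10 + 2 = 16; strictly interior points = area - boundary/2 + 1 = 993; answer 993

993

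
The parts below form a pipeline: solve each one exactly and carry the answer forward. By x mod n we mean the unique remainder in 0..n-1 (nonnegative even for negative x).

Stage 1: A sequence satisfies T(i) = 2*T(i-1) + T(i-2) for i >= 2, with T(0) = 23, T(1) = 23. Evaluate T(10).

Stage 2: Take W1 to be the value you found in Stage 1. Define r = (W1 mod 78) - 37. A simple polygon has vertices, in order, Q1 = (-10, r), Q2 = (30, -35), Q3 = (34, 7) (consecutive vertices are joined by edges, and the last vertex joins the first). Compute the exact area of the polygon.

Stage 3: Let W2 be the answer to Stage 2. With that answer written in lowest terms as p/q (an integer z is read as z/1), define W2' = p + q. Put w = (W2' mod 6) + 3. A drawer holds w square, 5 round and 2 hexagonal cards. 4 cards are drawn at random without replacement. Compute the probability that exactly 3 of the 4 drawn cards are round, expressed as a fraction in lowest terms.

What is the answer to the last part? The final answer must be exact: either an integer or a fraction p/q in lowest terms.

Stage 1: T(2) = 2*(23) + 1*(23) = 69; iterating: T(2)=69, T(3)=161, T(4)=391, T(5)=943, T(6)=2277, T(7)=5497, T(8)=13271, T(9)=32039, T(10)=77349; answer 77349
Stage 2: W1 = 77349; r = 14; cross terms: (-10*-35 - 30*14)=-70, (30*7 - 34*-35)=1400, (34*14 - -10*7)=546; twice the area = |1876| = 1876; area = 938; answer 938
Stage 3: W2 = 938; threaded value p + q = 939; w = 6; total draws C(13,4) = 715; favorable C(5,3)*C(8,1) = 80; P = 16/143; answer 16/143

16/143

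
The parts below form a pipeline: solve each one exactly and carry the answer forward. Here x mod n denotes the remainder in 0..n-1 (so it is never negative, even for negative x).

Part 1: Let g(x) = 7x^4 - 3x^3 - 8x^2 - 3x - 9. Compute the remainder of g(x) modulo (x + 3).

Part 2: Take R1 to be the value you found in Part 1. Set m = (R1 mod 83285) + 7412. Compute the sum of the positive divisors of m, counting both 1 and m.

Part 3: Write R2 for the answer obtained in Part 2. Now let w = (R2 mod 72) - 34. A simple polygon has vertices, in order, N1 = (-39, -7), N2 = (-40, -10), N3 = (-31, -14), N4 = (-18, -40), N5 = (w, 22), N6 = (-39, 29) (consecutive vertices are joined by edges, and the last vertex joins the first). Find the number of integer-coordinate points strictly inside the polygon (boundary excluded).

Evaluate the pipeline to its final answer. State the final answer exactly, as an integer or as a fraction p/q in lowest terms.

Part 1: remainder = value at the root: 7*(-3)^4 - 3*(-3)^3 - 8*(-3)^2 - 3*(-3)^1 - 9 = (567) + (81) + (-72) + (9) + (-9) = 576; answer 576
Part 2: R1 = 576; m = 7988; 7988 = 2^2 * 1997; sigma = (1 + 2 + 4) * (1 + 1997) = 7 * 1998 = 13986; answer 13986
Part 3: R2 = 13986; w = -16; cross terms: (-39*-10 - -40*-7)=110, (-40*-14 - -31*-10)=250, (-31*-40 - -18*-14)=988, (-18*22 - -16*-40)=-1036, (-16*29 - -39*22)=394, (-39*-7 - -39*29)=1404; twice the area = |2110| = 2110; area = 1055; boundary points = 1 + 1 + 13 + 2 + 1 + 36 = 54; strictly interior points = area - boundary/2 + 1 = 1029; answer 1029

1029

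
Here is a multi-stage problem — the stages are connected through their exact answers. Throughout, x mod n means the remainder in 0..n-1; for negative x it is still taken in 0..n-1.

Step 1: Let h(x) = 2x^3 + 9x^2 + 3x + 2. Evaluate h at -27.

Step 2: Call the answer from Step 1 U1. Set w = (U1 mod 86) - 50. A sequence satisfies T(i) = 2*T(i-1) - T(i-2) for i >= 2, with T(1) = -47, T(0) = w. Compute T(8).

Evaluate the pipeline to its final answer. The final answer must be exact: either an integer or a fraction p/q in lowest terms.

-404

Step 1: 2*(-27)^3 + 9*(-27)^2 + 3*(-27)^1 + 2 = (-39366) + (6561) + (-81) + (2) = -32884; answer -32884
Step 2: U1 = -32884; w = 4; T(2) = 2*(-47) - 1*(4) = -98; iterating: T(2)=-98, T(3)=-149, T(4)=-200, T(5)=-251, T(6)=-302, T(7)=-353, T(8)=-404; answer -404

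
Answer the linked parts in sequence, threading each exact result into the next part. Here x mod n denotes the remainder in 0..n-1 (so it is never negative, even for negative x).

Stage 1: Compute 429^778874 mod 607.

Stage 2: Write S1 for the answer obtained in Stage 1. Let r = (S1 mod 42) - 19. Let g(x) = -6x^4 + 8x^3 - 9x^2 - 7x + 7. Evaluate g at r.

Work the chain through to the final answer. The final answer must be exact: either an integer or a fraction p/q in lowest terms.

-139445

Stage 1: squarings mod 607: 429^1=429, 429^2=120, 429^4=439, 429^8=302, 429^16=154, 429^32=43, 429^64=28, 429^128=177, 429^256=372, 429^512=595, 429^1024=144, 429^2048=98, 429^4096=499, 429^8192=131, 429^16384=165, 429^32768=517, 429^65536=209, 429^131072=584, 429^262144=529, 429^524288=14; 429^778874 = 429^2 * 429^8 * 429^16 * 429^32 * 429^64 * 429^512 * 429^8192 * 429^16384 * 429^32768 * 429^65536 * 429^131072 * 429^524288 = 301 (mod 607); answer 301
Stage 2: S1 = 301; r = -12; -6*(-12)^4 + 8*(-12)^3 - 9*(-12)^2 - 7*(-12)^1 + 7 = (-124416) + (-13824) + (-1296) + (84) + (7) = -139445; answer -139445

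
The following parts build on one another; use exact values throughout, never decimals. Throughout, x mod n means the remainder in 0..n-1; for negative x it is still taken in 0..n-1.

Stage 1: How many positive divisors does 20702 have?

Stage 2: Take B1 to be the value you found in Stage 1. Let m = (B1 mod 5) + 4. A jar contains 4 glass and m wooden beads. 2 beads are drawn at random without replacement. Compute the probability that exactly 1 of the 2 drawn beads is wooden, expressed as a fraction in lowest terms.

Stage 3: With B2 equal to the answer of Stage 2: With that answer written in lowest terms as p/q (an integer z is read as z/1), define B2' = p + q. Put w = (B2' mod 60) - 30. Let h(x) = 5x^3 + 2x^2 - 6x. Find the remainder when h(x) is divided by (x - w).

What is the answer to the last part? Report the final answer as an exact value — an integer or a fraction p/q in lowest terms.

Stage 1: 20702 = 2 * 11 * 941; number of divisors = (1+1) * (1+1) * (1+1) = 8; answer 8
Stage 2: B1 = 8; m = 7; total draws C(11,2) = 55; favorable C(7,1)*C(4,1) = 28; P = 28/55; answer 28/55
Stage 3: B2 = 28/55; threaded value p + q = 83; w = -7; remainder = value at the root: 5*(-7)^3 + 2*(-7)^2 - 6*(-7)^1 = (-1715) + (98) + (42) = -1575; answer -1575

-1575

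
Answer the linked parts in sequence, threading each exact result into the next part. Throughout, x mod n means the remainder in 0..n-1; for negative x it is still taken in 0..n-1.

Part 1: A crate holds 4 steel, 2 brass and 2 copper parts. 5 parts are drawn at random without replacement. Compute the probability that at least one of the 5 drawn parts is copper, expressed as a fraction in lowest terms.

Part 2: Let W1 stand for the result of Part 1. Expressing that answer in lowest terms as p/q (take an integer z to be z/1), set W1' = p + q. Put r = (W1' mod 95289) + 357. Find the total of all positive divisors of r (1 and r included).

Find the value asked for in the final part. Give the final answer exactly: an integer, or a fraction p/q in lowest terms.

756

Part 1: total draws C(8,5) = 56; complement C(6,5) = 6; favorable 56 - 6 = 50; P = 25/28; answer 25/28
Part 2: W1 = 25/28; threaded value p + q = 53; r = 410; 410 = 2 * 5 * 41; sigma = (1 + 2) * (1 + 5) * (1 + 41) = 3 * 6 * 42 = 756; answer 756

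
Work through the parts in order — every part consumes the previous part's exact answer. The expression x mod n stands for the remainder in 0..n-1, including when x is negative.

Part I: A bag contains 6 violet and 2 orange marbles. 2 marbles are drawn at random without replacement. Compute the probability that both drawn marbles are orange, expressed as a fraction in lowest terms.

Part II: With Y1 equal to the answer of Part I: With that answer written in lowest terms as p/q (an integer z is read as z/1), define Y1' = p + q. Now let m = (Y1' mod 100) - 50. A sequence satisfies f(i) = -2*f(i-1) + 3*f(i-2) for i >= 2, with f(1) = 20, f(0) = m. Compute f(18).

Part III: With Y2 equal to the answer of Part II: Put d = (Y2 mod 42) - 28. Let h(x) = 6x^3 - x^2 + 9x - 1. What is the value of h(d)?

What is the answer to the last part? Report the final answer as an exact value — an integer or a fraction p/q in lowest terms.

2071

Part I: total draws C(8,2) = 28; favorable C(2,2) = 1; P = 1/28; answer 1/28
Part II: Y1 = 1/28; threaded value p + q = 29; m = -21; f(2) = -2*(20) + 3*(-21) = -103; iterating: f(2)=-103, f(3)=266, f(4)=-841, f(5)=2480, f(6)=-7483, f(7)=22406, f(8)=-67261, f(9)=201740, f(10)=-605263, f(11)=1815746, f(12)=-5447281, f(13)=16341800, f(14)=-49025443, f(15)=147076286, f(16)=-441228901, f(17)=1323686660, f(18)=-3971060023; answer -3971060023
Part III: Y2 = -3971060023; d = 7; 6*(7)^3 - 1*(7)^2 + 9*(7)^1 - 1 = (2058) + (-49) + (63) + (-1) = 2071; answer 2071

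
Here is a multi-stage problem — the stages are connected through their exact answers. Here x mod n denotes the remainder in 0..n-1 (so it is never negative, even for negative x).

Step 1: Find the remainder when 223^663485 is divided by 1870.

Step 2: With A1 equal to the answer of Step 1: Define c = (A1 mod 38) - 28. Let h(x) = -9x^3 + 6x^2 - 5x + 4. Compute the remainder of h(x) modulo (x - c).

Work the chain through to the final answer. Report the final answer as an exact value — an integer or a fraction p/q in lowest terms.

Step 1: squarings mod 1870: 223^1=223, 223^2=1109, 223^4=1291, 223^8=511, 223^16=1191, 223^32=1021, 223^64=851, 223^128=511, 223^256=1191, 223^512=1021, 223^1024=851, 223^2048=511, 223^4096=1191, 223^8192=1021, 223^16384=851, 223^32768=511, 223^65536=1191, 223^131072=1021, 223^262144=851, 223^524288=511; 223^663485 = 223^1 * 223^4 * 223^8 * 223^16 * 223^32 * 223^128 * 223^256 * 223^512 * 223^1024 * 223^2048 * 223^4096 * 223^131072 * 223^524288 = 1783 (mod 1870); answer 1783
Step 2: A1 = 1783; c = 7; remainder = value at the root: -9*(7)^3 + 6*(7)^2 - 5*(7)^1 + 4 = (-3087) + (294) + (-35) + (4) = -2824; answer -2824

-2824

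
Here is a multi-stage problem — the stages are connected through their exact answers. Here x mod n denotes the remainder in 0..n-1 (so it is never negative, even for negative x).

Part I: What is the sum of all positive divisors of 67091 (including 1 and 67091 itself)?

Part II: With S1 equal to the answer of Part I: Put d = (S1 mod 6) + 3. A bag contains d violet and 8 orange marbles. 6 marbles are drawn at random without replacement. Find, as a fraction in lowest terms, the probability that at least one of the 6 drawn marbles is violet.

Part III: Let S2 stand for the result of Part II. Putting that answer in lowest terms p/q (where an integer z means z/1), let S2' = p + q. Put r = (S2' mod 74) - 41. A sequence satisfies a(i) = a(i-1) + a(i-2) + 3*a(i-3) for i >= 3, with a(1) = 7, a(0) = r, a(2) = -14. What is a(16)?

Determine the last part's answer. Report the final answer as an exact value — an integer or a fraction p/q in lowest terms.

566895

Part I: 67091 = 23 * 2917; sigma = (1 + 23) * (1 + 2917) = 24 * 2918 = 70032; answer 70032
Part II: S1 = 70032; d = 3; total draws C(11,6) = 462; complement C(8,6) = 28; favorable 462 - 28 = 434; P = 31/33; answer 31/33
Part III: S2 = 31/33; threaded value p + q = 64; r = 23; a(3) = 1*(-14) + 1*(7) + 3*(23) = 62; iterating: a(3)=62, a(4)=69, a(5)=89, a(6)=344, a(7)=640, a(8)=1251, a(9)=2923, a(10)=6094, a(11)=12770, a(12)=27633, a(13)=58685, a(14)=124628, a(15)=266212, a(16)=566895; answer 566895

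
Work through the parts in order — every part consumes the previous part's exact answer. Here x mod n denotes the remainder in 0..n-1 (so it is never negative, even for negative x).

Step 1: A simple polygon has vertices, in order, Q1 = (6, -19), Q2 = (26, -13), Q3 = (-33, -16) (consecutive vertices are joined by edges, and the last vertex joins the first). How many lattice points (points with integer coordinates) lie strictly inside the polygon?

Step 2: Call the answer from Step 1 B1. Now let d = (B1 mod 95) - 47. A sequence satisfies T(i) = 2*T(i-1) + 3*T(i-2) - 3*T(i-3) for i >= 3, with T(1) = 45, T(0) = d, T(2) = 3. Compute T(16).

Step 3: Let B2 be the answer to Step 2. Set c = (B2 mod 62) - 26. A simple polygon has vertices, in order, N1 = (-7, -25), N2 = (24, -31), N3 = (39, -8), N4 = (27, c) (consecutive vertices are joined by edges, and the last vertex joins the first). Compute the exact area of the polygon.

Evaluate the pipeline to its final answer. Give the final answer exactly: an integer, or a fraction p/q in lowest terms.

2341/2

Step 1: cross terms: (6*-13 - 26*-19)=416, (26*-16 - -33*-13)=-845, (-33*-19 - 6*-16)=723; twice the area = |294| = 294; area = 147; boundary points = 2 + 1 + 3 = 6; strictly interior points = area - boundary/2 + 1 = 145; answer 145
Step 2: B1 = 145; d = 3; T(3) = 2*(3) + 3*(45) - 3*(3) = 132; iterating: T(3)=132, T(4)=138, T(5)=663, T(6)=1344, T(7)=4263, T(8)=10569, T(9)=29895, T(10)=78708, T(11)=215394, T(12)=577227, T(13)=1564512, T(14)=4214523, T(15)=11390901, T(16)=30731835; answer 30731835
Step 3: B2 = 30731835; c = 21; cross terms: (-7*-31 - 24*-25)=817, (24*-8 - 39*-31)=1017, (39*21 - 27*-8)=1035, (27*-25 - -7*21)=-528; twice the area = |2341| = 2341; area = 2341/2; answer 2341/2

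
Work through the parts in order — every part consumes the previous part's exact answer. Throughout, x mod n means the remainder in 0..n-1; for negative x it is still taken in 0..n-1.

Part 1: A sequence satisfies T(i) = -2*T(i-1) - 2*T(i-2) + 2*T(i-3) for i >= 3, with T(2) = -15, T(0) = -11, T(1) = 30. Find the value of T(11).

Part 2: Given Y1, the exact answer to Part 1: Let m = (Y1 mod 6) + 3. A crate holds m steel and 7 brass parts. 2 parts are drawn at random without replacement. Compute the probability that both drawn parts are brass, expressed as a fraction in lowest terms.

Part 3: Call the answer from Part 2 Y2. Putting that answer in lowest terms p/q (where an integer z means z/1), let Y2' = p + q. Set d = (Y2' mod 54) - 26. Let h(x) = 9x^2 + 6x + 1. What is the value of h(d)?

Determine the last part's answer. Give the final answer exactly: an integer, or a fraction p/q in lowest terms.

Part 1: T(3) = -2*(-15) - 2*(30) + 2*(-11) = -52; iterating: T(3)=-52, T(4)=194, T(5)=-314, T(6)=136, T(7)=744, T(8)=-2388, T(9)=3560, T(10)=-856, T(11)=-10184; answer -10184
Part 2: Y1 = -10184; m = 7; total draws C(14,2) = 91; favorable C(7,2) = 21; P = 3/13; answer 3/13
Part 3: Y2 = 3/13; threaded value p + q = 16; d = -10; 9*(-10)^2 + 6*(-10)^1 + 1 = (900) + (-60) + (1) = 841; answer 841

841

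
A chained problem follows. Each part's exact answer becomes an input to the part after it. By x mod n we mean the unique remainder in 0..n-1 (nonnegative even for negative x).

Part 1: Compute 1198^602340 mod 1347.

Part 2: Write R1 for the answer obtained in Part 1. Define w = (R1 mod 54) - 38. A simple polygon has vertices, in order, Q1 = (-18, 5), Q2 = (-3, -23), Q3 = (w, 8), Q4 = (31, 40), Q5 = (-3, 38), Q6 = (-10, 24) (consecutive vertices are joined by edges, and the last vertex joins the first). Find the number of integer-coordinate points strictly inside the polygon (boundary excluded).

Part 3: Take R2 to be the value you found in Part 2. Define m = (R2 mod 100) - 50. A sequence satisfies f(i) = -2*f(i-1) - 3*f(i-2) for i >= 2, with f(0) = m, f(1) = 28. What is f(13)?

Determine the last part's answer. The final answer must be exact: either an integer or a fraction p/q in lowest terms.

Part 1: squarings mod 1347: 1198^1=1198, 1198^2=649, 1198^4=937, 1198^8=1072, 1198^16=193, 1198^32=880, 1198^64=1222, 1198^128=808, 1198^256=916, 1198^512=1222, 1198^1024=808, 1198^2048=916, 1198^4096=1222, 1198^8192=808, 1198^16384=916, 1198^32768=1222, 1198^65536=808, 1198^131072=916, 1198^262144=1222, 1198^524288=808; 1198^602340 = 1198^4 * 1198^32 * 1198^64 * 1198^128 * 1198^4096 * 1198^8192 * 1198^65536 * 1198^524288 = 859 (mod 1347); answer 859
Part 2: R1 = 859; w = 11; cross terms: (-18*-23 - -3*5)=429, (-3*8 - 11*-23)=229, (11*40 - 31*8)=192, (31*38 - -3*40)=1298, (-3*24 - -10*38)=308, (-10*5 - -18*24)=382; twice the area = |2838| = 2838; area = 1419; boundary points = 1 + 1 + 4 + 2 + 7 + 1 = 16; strictly interior points = area - boundary/2 + 1 = 1412; answer 1412
Part 3: R2 = 1412; m = -38; f(2) = -2*(28) - 3*(-38) = 58; iterating: f(2)=58, f(3)=-200, f(4)=226, f(5)=148, f(6)=-974, f(7)=1504, f(8)=-86, f(9)=-4340, f(10)=8938, f(11)=-4856, f(12)=-17102, f(13)=48772; answer 48772

48772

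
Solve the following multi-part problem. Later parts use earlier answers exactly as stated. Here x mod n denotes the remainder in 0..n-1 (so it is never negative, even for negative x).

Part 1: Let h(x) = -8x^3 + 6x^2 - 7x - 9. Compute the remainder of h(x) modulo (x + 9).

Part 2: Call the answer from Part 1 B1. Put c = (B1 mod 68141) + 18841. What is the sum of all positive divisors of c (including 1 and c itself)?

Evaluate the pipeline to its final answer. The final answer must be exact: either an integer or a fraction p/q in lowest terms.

26560

Part 1: remainder = value at the root: -8*(-9)^3 + 6*(-9)^2 - 7*(-9)^1 - 9 = (5832) + (486) + (63) + (-9) = 6372; answer 6372
Part 2: B1 = 6372; c = 25213; 25213 = 19 * 1327; sigma = (1 + 19) * (1 + 1327) = 20 * 1328 = 26560; answer 26560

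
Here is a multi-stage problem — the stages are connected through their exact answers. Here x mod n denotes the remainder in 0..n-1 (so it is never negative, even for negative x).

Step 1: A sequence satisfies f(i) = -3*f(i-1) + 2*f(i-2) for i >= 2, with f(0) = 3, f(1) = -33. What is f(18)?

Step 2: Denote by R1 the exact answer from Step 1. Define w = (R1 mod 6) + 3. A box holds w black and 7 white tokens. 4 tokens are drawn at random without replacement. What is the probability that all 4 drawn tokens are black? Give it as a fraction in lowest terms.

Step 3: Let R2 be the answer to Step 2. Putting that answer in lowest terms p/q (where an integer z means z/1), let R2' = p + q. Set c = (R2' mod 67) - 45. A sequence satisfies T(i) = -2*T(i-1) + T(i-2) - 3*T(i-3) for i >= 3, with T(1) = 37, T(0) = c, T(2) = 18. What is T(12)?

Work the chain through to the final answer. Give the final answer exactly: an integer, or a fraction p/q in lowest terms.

Step 1: f(2) = -3*(-33) + 2*(3) = 105; iterating: f(2)=105, f(3)=-381, f(4)=1353, f(5)=-4821, f(6)=17169, f(7)=-61149, f(8)=217785, f(9)=-775653, f(10)=2762529, f(11)=-9838893, f(12)=35041737, f(13)=-124802997, f(14)=444492465, f(15)=-1583083389, f(16)=5638235097, f(17)=-20080872069, f(18)=71519086401; answer 71519086401
Step 2: R1 = 71519086401; w = 6; total draws C(13,4) = 715; favorable C(6,4) = 15; P = 3/143; answer 3/143
Step 3: R2 = 3/143; threaded value p + q = 146; c = -33; T(3) = -2*(18) + 1*(37) - 3*(-33) = 100; iterating: T(3)=100, T(4)=-293, T(5)=632, T(6)=-1857, T(7)=5225, T(8)=-14203, T(9)=39202, T(10)=-108282, T(11)=298375, T(12)=-822638; answer -822638

-822638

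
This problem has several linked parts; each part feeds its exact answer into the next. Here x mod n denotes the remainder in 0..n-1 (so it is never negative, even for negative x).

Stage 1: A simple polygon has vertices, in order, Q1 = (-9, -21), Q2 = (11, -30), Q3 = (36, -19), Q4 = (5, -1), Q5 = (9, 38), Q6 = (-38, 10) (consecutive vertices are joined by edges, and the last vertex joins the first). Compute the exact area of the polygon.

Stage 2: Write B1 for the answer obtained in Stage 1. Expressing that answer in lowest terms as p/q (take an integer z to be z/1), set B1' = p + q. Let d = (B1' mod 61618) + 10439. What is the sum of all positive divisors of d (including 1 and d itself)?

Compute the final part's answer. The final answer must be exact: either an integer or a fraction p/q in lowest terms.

Stage 1: cross terms: (-9*-30 - 11*-21)=501, (11*-19 - 36*-30)=871, (36*-1 - 5*-19)=59, (5*38 - 9*-1)=199, (9*10 - -38*38)=1534, (-38*-21 - -9*10)=888; twice the area = |4052| = 4052; area = 2026; answer 2026
Stage 2: B1 = 2026; threaded value p + q = 2027; d = 12466; 12466 = 2 * 23 * 271; sigma = (1 + 2) * (1 + 23) * (1 + 271) = 3 * 24 * 272 = 19584; answer 19584

19584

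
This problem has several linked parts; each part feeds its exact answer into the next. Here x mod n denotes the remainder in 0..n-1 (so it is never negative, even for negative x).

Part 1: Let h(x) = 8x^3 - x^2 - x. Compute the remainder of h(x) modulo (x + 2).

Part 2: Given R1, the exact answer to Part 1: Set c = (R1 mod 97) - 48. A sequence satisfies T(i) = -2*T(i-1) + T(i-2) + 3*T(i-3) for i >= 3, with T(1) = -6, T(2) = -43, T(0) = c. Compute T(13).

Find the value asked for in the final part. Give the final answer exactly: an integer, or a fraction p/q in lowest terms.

-414

Part 1: remainder = value at the root: 8*(-2)^3 - 1*(-2)^2 - 1*(-2)^1 = (-64) + (-4) + (2) = -66; answer -66
Part 2: R1 = -66; c = -17; T(3) = -2*(-43) + 1*(-6) + 3*(-17) = 29; iterating: T(3)=29, T(4)=-119, T(5)=138, T(6)=-308, T(7)=397, T(8)=-688, T(9)=849, T(10)=-1195, T(11)=1175, T(12)=-998, T(13)=-414; answer -414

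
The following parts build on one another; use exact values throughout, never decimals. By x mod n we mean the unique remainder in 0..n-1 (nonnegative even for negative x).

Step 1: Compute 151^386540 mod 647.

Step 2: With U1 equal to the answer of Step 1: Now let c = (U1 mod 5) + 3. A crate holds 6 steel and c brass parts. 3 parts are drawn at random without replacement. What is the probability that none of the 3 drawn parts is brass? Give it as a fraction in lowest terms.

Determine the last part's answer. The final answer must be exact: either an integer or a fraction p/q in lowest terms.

4/33

Step 1: squarings mod 647: 151^1=151, 151^2=156, 151^4=397, 151^8=388, 151^16=440, 151^32=147, 151^64=258, 151^128=570, 151^256=106, 151^512=237, 151^1024=527, 151^2048=166, 151^4096=382, 151^8192=349, 151^16384=165, 151^32768=51, 151^65536=13, 151^131072=169, 151^262144=93; 151^386540 = 151^4 * 151^8 * 151^32 * 151^64 * 151^128 * 151^256 * 151^1024 * 151^8192 * 151^16384 * 151^32768 * 151^65536 * 151^262144 = 337 (mod 647); answer 337
Step 2: U1 = 337; c = 5; total draws C(11,3) = 165; favorable C(6,3) = 20; P = 4/33; answer 4/33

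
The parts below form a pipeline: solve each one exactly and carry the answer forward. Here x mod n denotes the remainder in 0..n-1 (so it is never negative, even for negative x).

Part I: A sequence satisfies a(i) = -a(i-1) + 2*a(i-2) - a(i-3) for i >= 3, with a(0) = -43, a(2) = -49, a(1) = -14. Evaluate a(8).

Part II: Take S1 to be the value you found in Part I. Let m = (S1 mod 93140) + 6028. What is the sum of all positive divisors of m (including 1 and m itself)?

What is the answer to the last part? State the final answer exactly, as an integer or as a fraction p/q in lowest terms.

Part I: a(3) = -1*(-49) + 2*(-14) - 1*(-43) = 64; iterating: a(3)=64, a(4)=-148, a(5)=325, a(6)=-685, a(7)=1483, a(8)=-3178; answer -3178
Part II: S1 = -3178; m = 95990; 95990 = 2 * 5 * 29 * 331; sigma = (1 + 2) * (1 + 5) * (1 + 29) * (1 + 331) = 3 * 6 * 30 * 332 = 179280; answer 179280

179280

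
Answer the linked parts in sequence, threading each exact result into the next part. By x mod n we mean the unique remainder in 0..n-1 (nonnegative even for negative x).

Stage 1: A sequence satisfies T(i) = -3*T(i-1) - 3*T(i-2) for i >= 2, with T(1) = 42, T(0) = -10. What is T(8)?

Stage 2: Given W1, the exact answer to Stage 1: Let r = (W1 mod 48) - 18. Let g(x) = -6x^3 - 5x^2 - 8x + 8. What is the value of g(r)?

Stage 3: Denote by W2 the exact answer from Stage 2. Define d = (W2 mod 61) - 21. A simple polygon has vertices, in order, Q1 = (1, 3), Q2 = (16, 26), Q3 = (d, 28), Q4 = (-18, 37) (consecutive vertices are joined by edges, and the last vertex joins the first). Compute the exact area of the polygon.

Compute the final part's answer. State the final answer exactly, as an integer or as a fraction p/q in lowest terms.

993/2

Stage 1: T(2) = -3*(42) - 3*(-10) = -96; iterating: T(2)=-96, T(3)=162, T(4)=-198, T(5)=108, T(6)=270, T(7)=-1134, T(8)=2592; answer 2592
Stage 2: W1 = 2592; r = -18; -6*(-18)^3 - 5*(-18)^2 - 8*(-18)^1 + 8 = (34992) + (-1620) + (144) + (8) = 33524; answer 33524
Stage 3: W2 = 33524; d = 14; cross terms: (1*26 - 16*3)=-22, (16*28 - 14*26)=84, (14*37 - -18*28)=1022, (-18*3 - 1*37)=-91; twice the area = |993| = 993; area = 993/2; answer 993/2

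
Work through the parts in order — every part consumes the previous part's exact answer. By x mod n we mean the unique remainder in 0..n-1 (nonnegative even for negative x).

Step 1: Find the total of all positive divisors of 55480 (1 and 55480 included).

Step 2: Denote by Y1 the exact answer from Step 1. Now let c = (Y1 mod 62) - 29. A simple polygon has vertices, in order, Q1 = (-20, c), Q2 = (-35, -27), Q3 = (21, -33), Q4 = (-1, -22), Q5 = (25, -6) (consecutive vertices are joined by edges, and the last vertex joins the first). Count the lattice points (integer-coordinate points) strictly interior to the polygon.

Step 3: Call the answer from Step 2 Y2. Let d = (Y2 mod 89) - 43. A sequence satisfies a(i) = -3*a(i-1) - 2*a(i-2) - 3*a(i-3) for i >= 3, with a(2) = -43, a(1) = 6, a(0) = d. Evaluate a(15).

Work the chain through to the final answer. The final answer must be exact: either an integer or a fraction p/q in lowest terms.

Step 1: 55480 = 2^3 * 5 * 19 * 73; sigma = (1 + 2 + 4 + 8) * (1 + 5) * (1 + 19) * (1 + 73) = 15 * 6 * 20 * 74 = 133200; answer 133200
Step 2: Y1 = 133200; c = -5; cross terms: (-20*-27 - -35*-5)=365, (-35*-33 - 21*-27)=1722, (21*-22 - -1*-33)=-495, (-1*-6 - 25*-22)=556, (25*-5 - -20*-6)=-245; twice the area = |1903| = 1903; area = 1903/2; boundary points = 1 + 2 + 11 + 2 + 1 = 17; strictly interior points = area - boundary/2 + 1 = 944; answer 944
Step 3: Y2 = 944; d = 11; a(3) = -3*(-43) - 2*(6) - 3*(11) = 84; iterating: a(3)=84, a(4)=-184, a(5)=513, a(6)=-1423, a(7)=3795, a(8)=-10078, a(9)=26913, a(10)=-71968, a(11)=192312, a(12)=-513739, a(13)=1372497, a(14)=-3666949, a(15)=9797070; answer 9797070

9797070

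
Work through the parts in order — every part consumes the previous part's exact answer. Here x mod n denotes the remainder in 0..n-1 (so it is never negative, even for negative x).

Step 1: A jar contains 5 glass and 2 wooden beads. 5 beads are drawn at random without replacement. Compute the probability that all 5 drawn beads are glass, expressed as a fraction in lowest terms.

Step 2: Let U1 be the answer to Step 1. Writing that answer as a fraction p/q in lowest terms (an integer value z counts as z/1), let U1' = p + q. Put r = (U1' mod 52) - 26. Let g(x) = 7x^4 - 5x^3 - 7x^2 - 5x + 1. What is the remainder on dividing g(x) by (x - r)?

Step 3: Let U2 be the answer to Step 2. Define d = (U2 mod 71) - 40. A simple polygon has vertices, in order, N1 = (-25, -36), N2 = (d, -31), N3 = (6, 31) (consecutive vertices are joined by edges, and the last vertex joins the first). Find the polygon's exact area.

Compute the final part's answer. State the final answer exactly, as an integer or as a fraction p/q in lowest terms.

Step 1: total draws C(7,5) = 21; favorable C(5,5) = 1; P = 1/21; answer 1/21
Step 2: U1 = 1/21; threaded value p + q = 22; r = -4; remainder = value at the root: 7*(-4)^4 - 5*(-4)^3 - 7*(-4)^2 - 5*(-4)^1 + 1 = (1792) + (320) + (-112) + (20) + (1) = 2021; answer 2021
Step 3: U2 = 2021; d = -7; cross terms: (-25*-31 - -7*-36)=523, (-7*31 - 6*-31)=-31, (6*-36 - -25*31)=559; twice the area = |1051| = 1051; area = 1051/2; answer 1051/2

1051/2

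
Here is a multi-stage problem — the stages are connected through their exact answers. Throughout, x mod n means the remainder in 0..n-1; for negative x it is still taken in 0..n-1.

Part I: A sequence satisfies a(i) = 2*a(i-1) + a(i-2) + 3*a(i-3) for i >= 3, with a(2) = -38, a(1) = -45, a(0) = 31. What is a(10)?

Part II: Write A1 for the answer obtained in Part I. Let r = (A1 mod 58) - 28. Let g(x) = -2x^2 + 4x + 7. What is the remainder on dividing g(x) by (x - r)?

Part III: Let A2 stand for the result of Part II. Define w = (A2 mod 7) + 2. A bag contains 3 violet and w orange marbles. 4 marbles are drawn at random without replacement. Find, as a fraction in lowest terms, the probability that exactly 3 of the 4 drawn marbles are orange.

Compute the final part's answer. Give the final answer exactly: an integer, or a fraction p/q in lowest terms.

1/2

Part I: a(3) = 2*(-38) + 1*(-45) + 3*(31) = -28; iterating: a(3)=-28, a(4)=-229, a(5)=-600, a(6)=-1513, a(7)=-4313, a(8)=-11939, a(9)=-32730, a(10)=-90338; answer -90338
Part II: A1 = -90338; r = -2; remainder = value at the root: -2*(-2)^2 + 4*(-2)^1 + 7 = (-8) + (-8) + (7) = -9; answer -9
Part III: A2 = -9; w = 7; total draws C(10,4) = 210; favorable C(7,3)*C(3,1) = 105; P = 1/2; answer 1/2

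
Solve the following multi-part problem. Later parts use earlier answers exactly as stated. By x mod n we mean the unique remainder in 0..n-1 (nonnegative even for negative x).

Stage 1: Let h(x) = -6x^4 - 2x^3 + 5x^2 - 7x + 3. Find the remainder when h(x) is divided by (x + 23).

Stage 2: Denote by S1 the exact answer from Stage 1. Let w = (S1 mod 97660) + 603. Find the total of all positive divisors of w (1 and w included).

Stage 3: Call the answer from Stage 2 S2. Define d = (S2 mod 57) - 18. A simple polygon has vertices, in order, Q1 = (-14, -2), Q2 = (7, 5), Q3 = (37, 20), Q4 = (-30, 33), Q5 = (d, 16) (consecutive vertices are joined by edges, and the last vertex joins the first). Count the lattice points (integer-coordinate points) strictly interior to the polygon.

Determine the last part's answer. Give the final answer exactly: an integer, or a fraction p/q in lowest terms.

Stage 1: remainder = value at the root: -6*(-23)^4 - 2*(-23)^3 + 5*(-23)^2 - 7*(-23)^1 + 3 = (-1679046) + (24334) + (2645) + (161) + (3) = -1651903; answer -1651903
Stage 2: S1 = -1651903; w = 8920; 8920 = 2^3 * 5 * 223; sigma = (1 + 2 + 4 + 8) * (1 + 5) * (1 + 223) = 15 * 6 * 224 = 20160; answer 20160
Stage 3: S2 = 20160; d = 21; cross terms: (-14*5 - 7*-2)=-56, (7*20 - 37*5)=-45, (37*33 - -30*20)=1821, (-30*16 - 21*33)=-1173, (21*-2 - -14*16)=182; twice the area = |729| = 729; area = 729/2; boundary points = 7 + 15 + 1 + 17 + 1 = 41; strictly interior points = area - boundary/2 + 1 = 345; answer 345

345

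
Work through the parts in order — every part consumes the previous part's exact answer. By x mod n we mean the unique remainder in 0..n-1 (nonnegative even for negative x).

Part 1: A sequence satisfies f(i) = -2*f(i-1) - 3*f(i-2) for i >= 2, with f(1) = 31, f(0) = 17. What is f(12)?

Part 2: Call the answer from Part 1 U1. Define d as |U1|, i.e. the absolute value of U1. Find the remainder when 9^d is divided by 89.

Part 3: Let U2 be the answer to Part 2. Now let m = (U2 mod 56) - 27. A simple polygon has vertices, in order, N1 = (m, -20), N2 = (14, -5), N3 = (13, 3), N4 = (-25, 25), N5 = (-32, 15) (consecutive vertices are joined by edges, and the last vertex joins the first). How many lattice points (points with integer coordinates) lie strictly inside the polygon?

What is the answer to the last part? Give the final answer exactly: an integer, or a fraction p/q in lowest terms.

982

Part 1: f(2) = -2*(31) - 3*(17) = -113; iterating: f(2)=-113, f(3)=133, f(4)=73, f(5)=-545, f(6)=871, f(7)=-107, f(8)=-2399, f(9)=5119, f(10)=-3041, f(11)=-9275, f(12)=27673; answer 27673
Part 2: U1 = 27673; d = 27673; squarings mod 89: 9^1=9, 9^2=81, 9^4=64, 9^8=2, 9^16=4, 9^32=16, 9^64=78, 9^128=32, 9^256=45, 9^512=67, 9^1024=39, 9^2048=8, 9^4096=64, 9^8192=2, 9^16384=4; 9^27673 = 9^1 * 9^8 * 9^16 * 9^1024 * 9^2048 * 9^8192 * 9^16384 = 21 (mod 89); answer 21
Part 3: U2 = 21; m = -6; cross terms: (-6*-5 - 14*-20)=310, (14*3 - 13*-5)=107, (13*25 - -25*3)=400, (-25*15 - -32*25)=425, (-32*-20 - -6*15)=730; twice the area = |1972| = 1972; area = 986; boundary points = 5 + 1 + 2 + 1 + 1 = 10; strictly interior points = area - boundary/2 + 1 = 982; answer 982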